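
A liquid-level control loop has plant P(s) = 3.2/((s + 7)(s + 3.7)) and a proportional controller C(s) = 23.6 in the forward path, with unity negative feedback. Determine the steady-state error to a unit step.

0.255

The loop is type 0. Static position error constant K_pos = C(0)·P(0) = 23.6·0.1236 = 2.916.
Steady-state error to a unit step: e_ss = 1/(1+K_pos) = 1/3.916 = 0.255.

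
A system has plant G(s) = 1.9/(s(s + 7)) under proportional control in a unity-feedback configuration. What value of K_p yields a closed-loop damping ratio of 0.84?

K_p = 9.14

Closed-loop characteristic equation: s² + 7s + K_p·1.9 = 0.
So ω_n = √(1.9K_p) and 2ζω_n = 7, giving ζ = 7/(2√(1.9K_p)).
Setting ζ = 0.84: √(1.9K_p) = 7/(2·0.84) = 4.167, so K_p = 17.36/1.9 = 9.14.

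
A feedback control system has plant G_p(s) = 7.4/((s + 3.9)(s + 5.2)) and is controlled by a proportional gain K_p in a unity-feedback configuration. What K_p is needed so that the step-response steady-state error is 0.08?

K_p = 31.5

For a type-0 loop with proportional control, e_ss = 1/(1 + K_p·G_p(0)).
G_p(0) = 0.3649. Require 1/(1 + K_p·0.3649) = 0.08, so 1 + 0.3649·K_p = 12.5.
K_p = (12.5 − 1)/0.3649 = 31.5.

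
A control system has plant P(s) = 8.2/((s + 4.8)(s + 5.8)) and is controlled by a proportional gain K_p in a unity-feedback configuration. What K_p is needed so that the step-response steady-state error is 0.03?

Steady-state error for a unit step on this type-0 loop is 1/(1 + K_p·P(0)).
P(0) = 0.2945. Require 1/(1 + K_p·0.2945) = 0.03, so 1 + 0.2945·K_p = 33.33.
K_p = (33.33 − 1)/0.2945 = 110.

K_p = 110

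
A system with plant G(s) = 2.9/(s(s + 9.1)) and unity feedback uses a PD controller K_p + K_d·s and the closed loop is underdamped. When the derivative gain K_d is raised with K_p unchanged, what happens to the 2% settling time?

decrease

Characteristic equation s² + (9.1 + 2.9K_d)s + 2.9K_p = 0: raising K_d increases ζω_n = (9.1+2.9K_d)/2 while the loop stays underdamped, so T_s ≈ 4/(ζω_n) decreases.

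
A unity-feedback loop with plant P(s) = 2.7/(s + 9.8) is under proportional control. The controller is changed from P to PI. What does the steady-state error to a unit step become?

The integrator makes K_pos = lim_{s→0} C(s)G(s) infinite, so e_ss = 1/(1+K_pos) = 0.

0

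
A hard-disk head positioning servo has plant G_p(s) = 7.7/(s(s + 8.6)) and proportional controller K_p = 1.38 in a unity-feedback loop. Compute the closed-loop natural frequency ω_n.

ω_n = 3.26 rad/s

With unity feedback the closed-loop characteristic equation is s² + 8.6s + 1.38·7.7 = s² + 8.6s + 10.63 = 0.
So ω_n² = 10.63 ⇒ ω_n = 3.26 rad/s, and ζ = 8.6/(2ω_n) = 1.32.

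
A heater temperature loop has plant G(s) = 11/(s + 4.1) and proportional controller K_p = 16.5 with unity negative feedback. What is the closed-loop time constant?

τ = 0.00539 s

Closed-loop transfer function: T(s) = K_p·G(s)/(1 + K_p·G(s)) = 181.5/(s + 4.1 + 181.5) = 181.5/(s + 185.6).
Time constant τ = 1/185.6 = 0.00539 s.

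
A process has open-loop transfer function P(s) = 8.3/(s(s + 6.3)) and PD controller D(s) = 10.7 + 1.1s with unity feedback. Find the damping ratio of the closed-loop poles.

ζ = 0.819

Forward path: (10.7 + 1.1s)·8.3/(s(s+6.3)). The closed-loop characteristic equation is s² + (6.3 + 8.3·1.1)s + 8.3·10.7 = 0.
That is s² + 15.43s + 88.81 = 0, so ω_n = 9.424 rad/s and ζ = 15.43/(2·9.424) = 0.8187.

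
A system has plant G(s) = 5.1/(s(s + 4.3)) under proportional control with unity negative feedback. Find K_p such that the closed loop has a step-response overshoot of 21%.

From %OS = 100·exp(−πζ/√(1−ζ²)) = 21%, ζ = −ln(0.21)/√(π²+ln²(0.21)) = 0.4449.
Characteristic equation s² + 4.3s + 5.1K_p = 0 gives ζ = 4.3/(2√(5.1K_p)).
Setting ζ = 0.4449: √(5.1K_p) = 4.3/(2·0.4449) = 4.833, so K_p = 23.35/5.1 = 4.58.

K_p = 4.58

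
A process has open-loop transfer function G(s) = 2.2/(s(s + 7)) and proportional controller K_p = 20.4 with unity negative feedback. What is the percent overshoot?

The closed-loop denominator s² + 7s + 44.88 gives ω_n = √44.88 = 6.699 and ζ = 7/(2ω_n) = 0.5224.
%OS = 100·exp(−πζ/√(1−ζ²)) = 100·exp(−π·0.5224/√0.727) = 14.6%.

14.6%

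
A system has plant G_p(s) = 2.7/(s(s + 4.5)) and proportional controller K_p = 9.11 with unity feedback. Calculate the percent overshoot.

20.2%

The closed-loop denominator s² + 4.5s + 24.6 gives ω_n = √24.6 = 4.96 and ζ = 4.5/(2ω_n) = 0.4537.
%OS = 100·exp(−πζ/√(1−ζ²)) = 100·exp(−π·0.4537/√0.7942) = 20.2%.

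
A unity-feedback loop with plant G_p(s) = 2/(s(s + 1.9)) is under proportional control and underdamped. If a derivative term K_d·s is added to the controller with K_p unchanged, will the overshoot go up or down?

decrease

The derivative term adds K·K_d to the s-coefficient of the characteristic equation, raising 2ζω_n while ω_n is unchanged; ζ increases, so overshoot decreases.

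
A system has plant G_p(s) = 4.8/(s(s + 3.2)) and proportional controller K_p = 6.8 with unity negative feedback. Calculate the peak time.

T_p = 0.573 s

Closed-loop characteristic equation: s² + 3.2s + 32.64 = 0, so ω_n = 5.713 rad/s and ζ = 3.2/(2·5.713) = 0.2801.
Damped frequency ω_d = ω_n√(1−ζ²) = 5.485 rad/s, so peak time T_p = π/ω_d = 0.573 s.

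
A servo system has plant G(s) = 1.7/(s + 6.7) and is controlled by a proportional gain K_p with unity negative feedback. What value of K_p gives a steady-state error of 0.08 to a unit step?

The loop is type 0, so e_ss(step) = 1/(1 + K_pos) with K_pos = K_p·G(0).
G(0) = 0.2537. Require 1/(1 + K_p·0.2537) = 0.08, so 1 + 0.2537·K_p = 12.5.
K_p = (12.5 − 1)/0.2537 = 45.3.

K_p = 45.3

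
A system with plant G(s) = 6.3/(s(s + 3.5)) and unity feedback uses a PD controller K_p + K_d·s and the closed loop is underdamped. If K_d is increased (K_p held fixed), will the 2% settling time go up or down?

decrease

Characteristic equation s² + (3.5 + 6.3K_d)s + 6.3K_p = 0: raising K_d increases ζω_n = (3.5+6.3K_d)/2 while the loop stays underdamped, so T_s ≈ 4/(ζω_n) decreases.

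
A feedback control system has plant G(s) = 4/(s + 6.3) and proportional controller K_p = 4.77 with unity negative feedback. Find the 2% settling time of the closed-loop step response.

Closed-loop transfer function: T(s) = K_p·G(s)/(1 + K_p·G(s)) = 19.08/(s + 6.3 + 19.08) = 19.08/(s + 25.38).
Time constant τ = 1/25.38 = 0.0394 s, so the 2% settling time is about 4τ = 0.158 s.

T_s ≈ 0.158 s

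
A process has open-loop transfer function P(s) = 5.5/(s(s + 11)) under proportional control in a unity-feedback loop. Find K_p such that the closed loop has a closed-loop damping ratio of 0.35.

Closed-loop characteristic equation: s² + 11s + K_p·5.5 = 0.
So ω_n = √(5.5K_p) and 2ζω_n = 11, giving ζ = 11/(2√(5.5K_p)).
Setting ζ = 0.35: √(5.5K_p) = 11/(2·0.35) = 15.71, so K_p = 246.9/5.5 = 44.9.

K_p = 44.9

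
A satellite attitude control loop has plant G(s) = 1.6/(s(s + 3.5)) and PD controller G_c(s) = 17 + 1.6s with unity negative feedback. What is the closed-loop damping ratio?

Forward path: (17 + 1.6s)·1.6/(s(s+3.5)). The closed-loop characteristic equation is s² + (3.5 + 1.6·1.6)s + 1.6·17 = 0.
That is s² + 6.06s + 27.2 = 0, so ω_n = 5.215 rad/s and ζ = 6.06/(2·5.215) = 0.581.

ζ = 0.581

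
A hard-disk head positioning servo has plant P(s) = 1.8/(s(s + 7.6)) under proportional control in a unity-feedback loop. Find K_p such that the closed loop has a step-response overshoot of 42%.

K_p = 113

From %OS = 100·exp(−πζ/√(1−ζ²)) = 42%, ζ = −ln(0.42)/√(π²+ln²(0.42)) = 0.2662.
Characteristic equation s² + 7.6s + 1.8K_p = 0 gives ζ = 7.6/(2√(1.8K_p)).
Setting ζ = 0.2662: √(1.8K_p) = 7.6/(2·0.2662) = 14.28, so K_p = 203.8/1.8 = 113.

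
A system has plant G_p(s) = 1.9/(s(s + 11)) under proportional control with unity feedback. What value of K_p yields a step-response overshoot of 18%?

K_p = 69.4

From %OS = 100·exp(−πζ/√(1−ζ²)) = 18%, ζ = −ln(0.18)/√(π²+ln²(0.18)) = 0.4791.
Characteristic equation s² + 11s + 1.9K_p = 0 gives ζ = 11/(2√(1.9K_p)).
Setting ζ = 0.4791: √(1.9K_p) = 11/(2·0.4791) = 11.48, so K_p = 131.8/1.9 = 69.4.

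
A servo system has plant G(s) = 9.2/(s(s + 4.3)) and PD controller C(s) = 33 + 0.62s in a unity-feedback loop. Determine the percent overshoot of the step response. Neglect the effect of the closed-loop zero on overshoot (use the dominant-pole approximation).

39%

Forward path: (33 + 0.62s)·9.2/(s(s+4.3)). The closed-loop characteristic equation is s² + (4.3 + 9.2·0.62)s + 9.2·33 = 0.
That is s² + 10s + 303.6 = 0, so ω_n = 17.42 rad/s and ζ = 10/(2·17.42) = 0.2871.
%OS = 100·exp(−πζ/√(1−ζ²)) = 39%.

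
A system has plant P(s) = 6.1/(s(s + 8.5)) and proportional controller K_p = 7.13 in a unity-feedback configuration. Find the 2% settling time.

T_s ≈ 0.941 s

From 1 + K_pP(s) = 0: s² + 8.5s + 43.49 = 0 ⇒ ω_n = 6.595, ζ = 0.6444.
2% settling time T_s ≈ 4/(ζω_n) = 4/4.25 = 0.941 s.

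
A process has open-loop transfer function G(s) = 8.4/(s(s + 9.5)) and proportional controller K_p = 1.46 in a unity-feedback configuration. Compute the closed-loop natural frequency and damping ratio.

The closed-loop denominator is s(s+9.5) + 1.46·8.4 = s² + 9.5s + 12.26.
So ω_n² = 12.26 ⇒ ω_n = 3.502 rad/s, and ζ = 9.5/(2ω_n) = 1.36.

ω_n = 3.5 rad/s, ζ = 1.36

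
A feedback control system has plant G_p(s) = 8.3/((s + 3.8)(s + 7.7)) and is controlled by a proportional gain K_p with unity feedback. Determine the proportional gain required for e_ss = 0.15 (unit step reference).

K_p = 20

The loop is type 0, so e_ss(step) = 1/(1 + K_pos) with K_pos = K_p·G_p(0).
G_p(0) = 0.2837. Require 1/(1 + K_p·0.2837) = 0.15, so 1 + 0.2837·K_p = 6.667.
K_p = (6.667 − 1)/0.2837 = 20.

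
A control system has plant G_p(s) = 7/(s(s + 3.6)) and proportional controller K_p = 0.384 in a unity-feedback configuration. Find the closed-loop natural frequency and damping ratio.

1 + K_p·G_p(s) = 0 gives s² + 3.6s + 2.688 = 0.
So ω_n² = 2.688 ⇒ ω_n = 1.64 rad/s, and ζ = 3.6/(2ω_n) = 1.1.

ω_n = 1.64 rad/s, ζ = 1.1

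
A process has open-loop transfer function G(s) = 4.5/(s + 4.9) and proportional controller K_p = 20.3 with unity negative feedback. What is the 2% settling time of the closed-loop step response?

Closed-loop transfer function: T(s) = K_p·G(s)/(1 + K_p·G(s)) = 91.35/(s + 4.9 + 91.35) = 91.35/(s + 96.25).
Time constant τ = 1/96.25 = 0.01039 s, so the 2% settling time is about 4τ = 0.0416 s.

T_s ≈ 0.0416 s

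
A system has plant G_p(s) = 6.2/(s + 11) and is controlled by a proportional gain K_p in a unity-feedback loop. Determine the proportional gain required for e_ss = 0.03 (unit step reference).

K_p = 57.4

For a type-0 loop with proportional control, e_ss = 1/(1 + K_p·G_p(0)).
G_p(0) = 0.5636. Require 1/(1 + K_p·0.5636) = 0.03, so 1 + 0.5636·K_p = 33.33.
K_p = (33.33 − 1)/0.5636 = 57.4.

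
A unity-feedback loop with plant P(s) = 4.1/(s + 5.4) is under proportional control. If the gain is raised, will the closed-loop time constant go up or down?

decrease

Closed-loop pole is at s = −(5.4+K_p·4.1); larger K_p moves it further left, so τ = 1/(5.4+K_p·4.1) decreases.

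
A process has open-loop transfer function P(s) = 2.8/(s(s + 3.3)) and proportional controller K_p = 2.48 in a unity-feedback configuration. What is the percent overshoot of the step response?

From 1 + K_pP(s) = 0: s² + 3.3s + 6.944 = 0 ⇒ ω_n = 2.635, ζ = 0.6262.
%OS = 100·exp(−πζ/√(1−ζ²)) = 100·exp(−π·0.6262/√0.6079) = 8.02%.

8.02%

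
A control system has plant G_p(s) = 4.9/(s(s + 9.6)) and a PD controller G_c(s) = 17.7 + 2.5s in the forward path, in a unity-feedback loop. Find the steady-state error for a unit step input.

The open loop G_c(s)G_p(s) has a pole at the origin (type 1), so the static position error constant is infinite and e_ss = 1/(1+∞) = 0.

0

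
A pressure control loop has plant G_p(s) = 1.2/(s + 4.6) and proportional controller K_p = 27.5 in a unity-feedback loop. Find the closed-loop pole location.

Closed-loop transfer function: T(s) = K_p·G_p(s)/(1 + K_p·G_p(s)) = 33/(s + 4.6 + 33) = 33/(s + 37.6).
The closed-loop pole is at s = −37.6.

s = -37.6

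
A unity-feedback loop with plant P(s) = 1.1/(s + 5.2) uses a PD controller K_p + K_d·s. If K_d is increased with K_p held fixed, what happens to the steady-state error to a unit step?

At s = 0 the derivative term contributes nothing: C(0) = K_p regardless of K_d, so K_pos = K_p·P(0) and e_ss are unchanged.

unchanged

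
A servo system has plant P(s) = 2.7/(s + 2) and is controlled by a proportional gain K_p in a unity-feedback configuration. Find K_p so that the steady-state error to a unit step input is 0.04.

K_p = 17.8

For a type-0 loop with proportional control, e_ss = 1/(1 + K_p·P(0)).
P(0) = 1.35. Require 1/(1 + K_p·1.35) = 0.04, so 1 + 1.35·K_p = 25.
K_p = (25 − 1)/1.35 = 17.8.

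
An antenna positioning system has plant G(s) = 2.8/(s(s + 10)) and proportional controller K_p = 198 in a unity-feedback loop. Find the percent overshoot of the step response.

50.5%

Closed-loop characteristic equation: s² + 10s + 554.4 = 0, so ω_n = 23.55 rad/s and ζ = 10/(2·23.55) = 0.2124.
%OS = 100·exp(−πζ/√(1−ζ²)) = 100·exp(−π·0.2124/√0.9549) = 50.5%.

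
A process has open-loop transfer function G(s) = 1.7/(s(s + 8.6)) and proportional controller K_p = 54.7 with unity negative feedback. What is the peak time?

T_p = 0.364 s

Closed-loop characteristic equation: s² + 8.6s + 92.99 = 0, so ω_n = 9.643 rad/s and ζ = 8.6/(2·9.643) = 0.4459.
Damped frequency ω_d = ω_n√(1−ζ²) = 8.631 rad/s, so peak time T_p = π/ω_d = 0.364 s.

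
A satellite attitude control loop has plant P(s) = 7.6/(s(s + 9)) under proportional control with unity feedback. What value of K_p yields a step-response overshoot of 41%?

From %OS = 100·exp(−πζ/√(1−ζ²)) = 41%, ζ = −ln(0.41)/√(π²+ln²(0.41)) = 0.273.
Characteristic equation s² + 9s + 7.6K_p = 0 gives ζ = 9/(2√(7.6K_p)).
Setting ζ = 0.273: √(7.6K_p) = 9/(2·0.273) = 16.48, so K_p = 271.7/7.6 = 35.7.

K_p = 35.7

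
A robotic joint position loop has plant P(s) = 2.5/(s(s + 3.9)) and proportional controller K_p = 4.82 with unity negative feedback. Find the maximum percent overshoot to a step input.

11.8%

From 1 + K_pP(s) = 0: s² + 3.9s + 12.05 = 0 ⇒ ω_n = 3.471, ζ = 0.5617.
%OS = 100·exp(−πζ/√(1−ζ²)) = 100·exp(−π·0.5617/√0.6844) = 11.8%.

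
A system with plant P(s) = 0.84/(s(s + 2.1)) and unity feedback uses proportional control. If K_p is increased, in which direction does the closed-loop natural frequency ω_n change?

ω_n = √(0.84·K_p), which grows with K_p.

increase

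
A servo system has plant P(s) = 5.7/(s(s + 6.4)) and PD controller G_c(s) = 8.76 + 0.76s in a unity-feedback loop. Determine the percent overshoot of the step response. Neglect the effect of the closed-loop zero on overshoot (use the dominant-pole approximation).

Forward path: (8.76 + 0.76s)·5.7/(s(s+6.4)). The closed-loop characteristic equation is s² + (6.4 + 5.7·0.76)s + 5.7·8.76 = 0.
That is s² + 10.73s + 49.93 = 0, so ω_n = 7.066 rad/s and ζ = 10.73/(2·7.066) = 0.7594.
%OS = 100·exp(−πζ/√(1−ζ²)) = 2.56%.

2.56%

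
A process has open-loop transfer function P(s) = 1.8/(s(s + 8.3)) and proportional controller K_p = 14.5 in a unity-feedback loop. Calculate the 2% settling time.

T_s ≈ 0.964 s

From 1 + K_pP(s) = 0: s² + 8.3s + 26.1 = 0 ⇒ ω_n = 5.109, ζ = 0.8123.
2% settling time T_s ≈ 4/(ζω_n) = 4/4.15 = 0.964 s.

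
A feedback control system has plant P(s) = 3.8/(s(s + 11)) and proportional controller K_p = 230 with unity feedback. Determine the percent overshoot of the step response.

From 1 + K_pP(s) = 0: s² + 11s + 874 = 0 ⇒ ω_n = 29.56, ζ = 0.186.
%OS = 100·exp(−πζ/√(1−ζ²)) = 100·exp(−π·0.186/√0.9654) = 55.2%.

55.2%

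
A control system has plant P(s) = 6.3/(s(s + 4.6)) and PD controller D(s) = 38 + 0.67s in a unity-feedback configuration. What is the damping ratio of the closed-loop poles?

ζ = 0.285

Forward path: (38 + 0.67s)·6.3/(s(s+4.6)). The closed-loop characteristic equation is s² + (4.6 + 6.3·0.67)s + 6.3·38 = 0.
That is s² + 8.821s + 239.4 = 0, so ω_n = 15.47 rad/s and ζ = 8.821/(2·15.47) = 0.2851.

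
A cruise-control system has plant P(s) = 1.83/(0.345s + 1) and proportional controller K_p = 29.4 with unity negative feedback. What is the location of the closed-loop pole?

s = -158.8

Closed loop: T(s) = K_p·P/(1+K_p·P) = 53.8/(0.345s + 1 + 53.8), with pole at s = −(1 + 53.8)/0.345 = −158.8.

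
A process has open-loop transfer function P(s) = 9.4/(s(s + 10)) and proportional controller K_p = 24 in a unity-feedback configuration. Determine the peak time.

T_p = 0.222 s

From 1 + K_pP(s) = 0: s² + 10s + 225.6 = 0 ⇒ ω_n = 15.02, ζ = 0.3329.
Damped frequency ω_d = ω_n√(1−ζ²) = 14.16 rad/s, so peak time T_p = π/ω_d = 0.222 s.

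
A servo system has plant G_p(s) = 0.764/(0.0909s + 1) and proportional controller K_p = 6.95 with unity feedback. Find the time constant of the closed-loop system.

τ = 0.0144 s

Closed loop: T(s) = K_p·G_p/(1+K_p·G_p) = 5.31/(0.0909s + 1 + 5.31), with pole at s = −(1 + 5.31)/0.0909 = −69.41.
Closed-loop time constant τ = 1/69.41 = 0.0144 s.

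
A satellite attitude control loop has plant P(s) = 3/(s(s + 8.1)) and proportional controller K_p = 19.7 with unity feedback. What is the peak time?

T_p = 0.481 s

The closed-loop denominator s² + 8.1s + 59.1 gives ω_n = √59.1 = 7.688 and ζ = 8.1/(2ω_n) = 0.5268.
Damped frequency ω_d = ω_n√(1−ζ²) = 6.534 rad/s, so peak time T_p = π/ω_d = 0.481 s.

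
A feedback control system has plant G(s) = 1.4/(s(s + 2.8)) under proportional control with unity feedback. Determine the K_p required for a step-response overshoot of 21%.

From %OS = 100·exp(−πζ/√(1−ζ²)) = 21%, ζ = −ln(0.21)/√(π²+ln²(0.21)) = 0.4449.
Characteristic equation s² + 2.8s + 1.4K_p = 0 gives ζ = 2.8/(2√(1.4K_p)).
Setting ζ = 0.4449: √(1.4K_p) = 2.8/(2·0.4449) = 3.147, so K_p = 9.902/1.4 = 7.07.

K_p = 7.07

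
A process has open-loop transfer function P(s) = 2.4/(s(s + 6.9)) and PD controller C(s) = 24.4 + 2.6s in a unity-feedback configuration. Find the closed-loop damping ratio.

Forward path: (24.4 + 2.6s)·2.4/(s(s+6.9)). The closed-loop characteristic equation is s² + (6.9 + 2.4·2.6)s + 2.4·24.4 = 0.
That is s² + 13.14s + 58.56 = 0, so ω_n = 7.652 rad/s and ζ = 13.14/(2·7.652) = 0.8585.

ζ = 0.859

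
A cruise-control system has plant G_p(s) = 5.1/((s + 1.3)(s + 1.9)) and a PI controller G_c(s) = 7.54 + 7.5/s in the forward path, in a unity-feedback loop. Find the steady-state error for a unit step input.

The open loop G_c(s)G_p(s) has a pole at the origin (type 1), so the static position error constant is infinite and e_ss = 1/(1+∞) = 0.

0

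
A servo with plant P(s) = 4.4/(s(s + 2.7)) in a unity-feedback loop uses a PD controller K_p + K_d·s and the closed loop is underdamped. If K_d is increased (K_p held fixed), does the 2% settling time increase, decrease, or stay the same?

decrease

Characteristic equation s² + (2.7 + 4.4K_d)s + 4.4K_p = 0: raising K_d increases ζω_n = (2.7+4.4K_d)/2 while the loop stays underdamped, so T_s ≈ 4/(ζω_n) decreases.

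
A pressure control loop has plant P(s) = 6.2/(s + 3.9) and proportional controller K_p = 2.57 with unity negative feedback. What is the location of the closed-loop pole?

s = -19.83

Closed-loop transfer function: T(s) = K_p·P(s)/(1 + K_p·P(s)) = 15.93/(s + 3.9 + 15.93) = 15.93/(s + 19.83).
The closed-loop pole is at s = −19.83.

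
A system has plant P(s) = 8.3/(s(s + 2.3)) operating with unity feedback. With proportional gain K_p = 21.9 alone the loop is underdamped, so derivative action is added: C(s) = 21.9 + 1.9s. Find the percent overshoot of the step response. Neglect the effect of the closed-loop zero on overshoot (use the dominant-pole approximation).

5.86%

Forward path: (21.9 + 1.9s)·8.3/(s(s+2.3)). The closed-loop characteristic equation is s² + (2.3 + 8.3·1.9)s + 8.3·21.9 = 0.
That is s² + 18.07s + 181.8 = 0, so ω_n = 13.48 rad/s and ζ = 18.07/(2·13.48) = 0.6701.
%OS = 100·exp(−πζ/√(1−ζ²)) = 5.86%.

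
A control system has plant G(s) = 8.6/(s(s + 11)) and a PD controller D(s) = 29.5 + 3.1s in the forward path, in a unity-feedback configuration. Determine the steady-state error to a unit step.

The open loop D(s)G(s) has a pole at the origin (type 1), so the static position error constant is infinite and e_ss = 1/(1+∞) = 0.

0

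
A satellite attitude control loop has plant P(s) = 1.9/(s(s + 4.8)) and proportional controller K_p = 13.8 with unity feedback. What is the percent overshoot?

18.9%

Closed-loop characteristic equation: s² + 4.8s + 26.22 = 0, so ω_n = 5.121 rad/s and ζ = 4.8/(2·5.121) = 0.4687.
%OS = 100·exp(−πζ/√(1−ζ²)) = 100·exp(−π·0.4687/√0.7803) = 18.9%.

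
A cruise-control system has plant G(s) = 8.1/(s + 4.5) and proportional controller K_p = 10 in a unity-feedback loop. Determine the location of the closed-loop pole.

Closed-loop transfer function: T(s) = K_p·G(s)/(1 + K_p·G(s)) = 81/(s + 4.5 + 81) = 81/(s + 85.5).
The closed-loop pole is at s = −85.5.

s = -85.5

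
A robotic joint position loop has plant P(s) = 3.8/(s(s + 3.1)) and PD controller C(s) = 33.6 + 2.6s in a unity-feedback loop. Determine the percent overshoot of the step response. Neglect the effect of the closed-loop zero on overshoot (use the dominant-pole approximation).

11%

Forward path: (33.6 + 2.6s)·3.8/(s(s+3.1)). The closed-loop characteristic equation is s² + (3.1 + 3.8·2.6)s + 3.8·33.6 = 0.
That is s² + 12.98s + 127.7 = 0, so ω_n = 11.3 rad/s and ζ = 12.98/(2·11.3) = 0.5744.
%OS = 100·exp(−πζ/√(1−ζ²)) = 11%.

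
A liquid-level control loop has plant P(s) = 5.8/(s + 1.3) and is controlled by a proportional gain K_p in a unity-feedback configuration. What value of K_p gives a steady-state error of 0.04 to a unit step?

The loop is type 0, so e_ss(step) = 1/(1 + K_pos) with K_pos = K_p·P(0).
P(0) = 4.462. Require 1/(1 + K_p·4.462) = 0.04, so 1 + 4.462·K_p = 25.
K_p = (25 − 1)/4.462 = 5.38.

K_p = 5.38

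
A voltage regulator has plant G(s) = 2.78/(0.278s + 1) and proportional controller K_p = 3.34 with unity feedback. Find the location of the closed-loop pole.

s = -37

Closed loop: T(s) = K_p·G/(1+K_p·G) = 9.285/(0.278s + 1 + 9.285), with pole at s = −(1 + 9.285)/0.278 = −37.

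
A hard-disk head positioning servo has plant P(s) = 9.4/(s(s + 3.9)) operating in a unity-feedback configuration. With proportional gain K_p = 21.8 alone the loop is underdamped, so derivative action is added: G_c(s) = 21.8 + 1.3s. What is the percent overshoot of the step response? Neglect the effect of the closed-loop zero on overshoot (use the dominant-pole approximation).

Forward path: (21.8 + 1.3s)·9.4/(s(s+3.9)). The closed-loop characteristic equation is s² + (3.9 + 9.4·1.3)s + 9.4·21.8 = 0.
That is s² + 16.12s + 204.9 = 0, so ω_n = 14.32 rad/s and ζ = 16.12/(2·14.32) = 0.563.
%OS = 100·exp(−πζ/√(1−ζ²)) = 11.8%.

11.8%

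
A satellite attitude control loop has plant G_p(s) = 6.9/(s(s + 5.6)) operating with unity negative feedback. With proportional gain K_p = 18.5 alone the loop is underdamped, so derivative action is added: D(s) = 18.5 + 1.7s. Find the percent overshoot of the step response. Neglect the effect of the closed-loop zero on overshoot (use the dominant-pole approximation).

2.34%

Forward path: (18.5 + 1.7s)·6.9/(s(s+5.6)). The closed-loop characteristic equation is s² + (5.6 + 6.9·1.7)s + 6.9·18.5 = 0.
That is s² + 17.33s + 127.7 = 0, so ω_n = 11.3 rad/s and ζ = 17.33/(2·11.3) = 0.7669.
%OS = 100·exp(−πζ/√(1−ζ²)) = 2.34%.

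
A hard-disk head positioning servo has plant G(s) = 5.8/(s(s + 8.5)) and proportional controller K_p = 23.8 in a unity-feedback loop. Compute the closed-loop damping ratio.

ζ = 0.362

1 + K_p·G(s) = 0 gives s² + 8.5s + 138 = 0.
Matching s² + 2ζω_n s + ω_n²: ω_n = √138 = 11.75 rad/s and 2ζω_n = 8.5, so ζ = 8.5/(2·11.75) = 0.362.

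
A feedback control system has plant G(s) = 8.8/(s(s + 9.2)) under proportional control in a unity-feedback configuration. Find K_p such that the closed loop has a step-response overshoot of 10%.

K_p = 6.88

From %OS = 100·exp(−πζ/√(1−ζ²)) = 10%, ζ = −ln(0.1)/√(π²+ln²(0.1)) = 0.5912.
Characteristic equation s² + 9.2s + 8.8K_p = 0 gives ζ = 9.2/(2√(8.8K_p)).
Setting ζ = 0.5912: √(8.8K_p) = 9.2/(2·0.5912) = 7.781, so K_p = 60.55/8.8 = 6.88.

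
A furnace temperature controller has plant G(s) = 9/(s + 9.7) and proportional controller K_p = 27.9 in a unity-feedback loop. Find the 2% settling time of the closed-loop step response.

Closed-loop transfer function: T(s) = K_p·G(s)/(1 + K_p·G(s)) = 251.1/(s + 9.7 + 251.1) = 251.1/(s + 260.8).
Time constant τ = 1/260.8 = 0.003834 s, so the 2% settling time is about 4τ = 0.0153 s.

T_s ≈ 0.0153 s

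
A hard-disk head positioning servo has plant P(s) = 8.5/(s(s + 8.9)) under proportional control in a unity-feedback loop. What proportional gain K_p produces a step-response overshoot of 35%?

K_p = 23.2

From %OS = 100·exp(−πζ/√(1−ζ²)) = 35%, ζ = −ln(0.35)/√(π²+ln²(0.35)) = 0.3169.
Characteristic equation s² + 8.9s + 8.5K_p = 0 gives ζ = 8.9/(2√(8.5K_p)).
Setting ζ = 0.3169: √(8.5K_p) = 8.9/(2·0.3169) = 14.04, so K_p = 197.1/8.5 = 23.2.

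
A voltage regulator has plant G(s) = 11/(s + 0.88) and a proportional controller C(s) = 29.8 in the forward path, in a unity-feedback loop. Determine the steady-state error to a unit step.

0.00268

The loop is type 0. Static position error constant K_pos = C(0)·G(0) = 29.8·12.5 = 372.5.
Steady-state error to a unit step: e_ss = 1/(1+K_pos) = 1/373.5 = 0.00268.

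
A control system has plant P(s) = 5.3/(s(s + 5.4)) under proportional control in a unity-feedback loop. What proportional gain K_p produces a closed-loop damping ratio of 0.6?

K_p = 3.82

Closed-loop characteristic equation: s² + 5.4s + K_p·5.3 = 0.
So ω_n = √(5.3K_p) and 2ζω_n = 5.4, giving ζ = 5.4/(2√(5.3K_p)).
Setting ζ = 0.6: √(5.3K_p) = 5.4/(2·0.6) = 4.5, so K_p = 20.25/5.3 = 3.82.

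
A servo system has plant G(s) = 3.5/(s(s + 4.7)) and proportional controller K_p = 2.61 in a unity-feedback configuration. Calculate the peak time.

T_p = 1.65 s

Closed-loop characteristic equation: s² + 4.7s + 9.135 = 0, so ω_n = 3.022 rad/s and ζ = 4.7/(2·3.022) = 0.7775.
Damped frequency ω_d = ω_n√(1−ζ²) = 1.901 rad/s, so peak time T_p = π/ω_d = 1.65 s.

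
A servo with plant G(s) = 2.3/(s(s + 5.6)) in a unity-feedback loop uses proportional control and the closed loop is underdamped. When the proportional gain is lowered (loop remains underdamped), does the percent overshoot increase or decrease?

decrease

ζ = 5.6/(2√(2.3K_p)) rises as K_p falls; higher damping means less overshoot.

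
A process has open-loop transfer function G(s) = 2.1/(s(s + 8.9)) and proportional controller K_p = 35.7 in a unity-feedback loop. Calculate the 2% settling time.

T_s ≈ 0.899 s

From 1 + K_pG(s) = 0: s² + 8.9s + 74.97 = 0 ⇒ ω_n = 8.659, ζ = 0.5139.
2% settling time T_s ≈ 4/(ζω_n) = 4/4.45 = 0.899 s.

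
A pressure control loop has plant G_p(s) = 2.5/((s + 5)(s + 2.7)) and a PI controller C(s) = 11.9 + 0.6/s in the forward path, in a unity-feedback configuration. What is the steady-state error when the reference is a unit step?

0

The open loop C(s)G_p(s) has a pole at the origin (type 1), so the static position error constant is infinite and e_ss = 1/(1+∞) = 0.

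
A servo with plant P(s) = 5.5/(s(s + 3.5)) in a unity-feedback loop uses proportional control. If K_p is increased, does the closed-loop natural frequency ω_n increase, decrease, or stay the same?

increase

ω_n = √(5.5·K_p), which grows with K_p.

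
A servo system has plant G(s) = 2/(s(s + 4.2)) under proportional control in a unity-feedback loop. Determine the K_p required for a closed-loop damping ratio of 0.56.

Closed-loop characteristic equation: s² + 4.2s + K_p·2 = 0.
So ω_n = √(2K_p) and 2ζω_n = 4.2, giving ζ = 4.2/(2√(2K_p)).
Setting ζ = 0.56: √(2K_p) = 4.2/(2·0.56) = 3.75, so K_p = 14.06/2 = 7.03.

K_p = 7.03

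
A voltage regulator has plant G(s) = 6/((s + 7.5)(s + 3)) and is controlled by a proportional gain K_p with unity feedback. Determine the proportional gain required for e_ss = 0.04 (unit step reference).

Steady-state error for a unit step on this type-0 loop is 1/(1 + K_p·G(0)).
G(0) = 0.2667. Require 1/(1 + K_p·0.2667) = 0.04, so 1 + 0.2667·K_p = 25.
K_p = (25 − 1)/0.2667 = 90.

K_p = 90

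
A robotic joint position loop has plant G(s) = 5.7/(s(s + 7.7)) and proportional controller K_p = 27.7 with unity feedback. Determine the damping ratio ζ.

ζ = 0.306

With unity feedback the closed-loop characteristic equation is s² + 7.7s + 27.7·5.7 = s² + 7.7s + 157.9 = 0.
Matching s² + 2ζω_n s + ω_n²: ω_n = √157.9 = 12.57 rad/s and 2ζω_n = 7.7, so ζ = 7.7/(2·12.57) = 0.306.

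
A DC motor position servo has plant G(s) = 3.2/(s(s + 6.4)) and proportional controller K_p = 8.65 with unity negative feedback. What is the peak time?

T_p = 0.752 s

The closed-loop denominator s² + 6.4s + 27.68 gives ω_n = √27.68 = 5.261 and ζ = 6.4/(2ω_n) = 0.6082.
Damped frequency ω_d = ω_n√(1−ζ²) = 4.176 rad/s, so peak time T_p = π/ω_d = 0.752 s.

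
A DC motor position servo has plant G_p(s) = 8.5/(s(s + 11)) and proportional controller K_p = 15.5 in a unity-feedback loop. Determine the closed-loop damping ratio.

The closed-loop denominator is s(s+11) + 15.5·8.5 = s² + 11s + 131.8.
So ω_n² = 131.8 ⇒ ω_n = 11.48 rad/s, and ζ = 11/(2ω_n) = 0.479.

ζ = 0.479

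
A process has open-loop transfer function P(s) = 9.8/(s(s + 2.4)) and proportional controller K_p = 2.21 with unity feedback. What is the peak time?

T_p = 0.699 s

Closed-loop characteristic equation: s² + 2.4s + 21.66 = 0, so ω_n = 4.654 rad/s and ζ = 2.4/(2·4.654) = 0.2579.
Damped frequency ω_d = ω_n√(1−ζ²) = 4.496 rad/s, so peak time T_p = π/ω_d = 0.699 s.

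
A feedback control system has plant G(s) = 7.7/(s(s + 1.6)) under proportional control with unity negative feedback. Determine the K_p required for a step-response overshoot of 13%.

From %OS = 100·exp(−πζ/√(1−ζ²)) = 13%, ζ = −ln(0.13)/√(π²+ln²(0.13)) = 0.5446.
Characteristic equation s² + 1.6s + 7.7K_p = 0 gives ζ = 1.6/(2√(7.7K_p)).
Setting ζ = 0.5446: √(7.7K_p) = 1.6/(2·0.5446) = 1.469, so K_p = 2.157/7.7 = 0.28.

K_p = 0.28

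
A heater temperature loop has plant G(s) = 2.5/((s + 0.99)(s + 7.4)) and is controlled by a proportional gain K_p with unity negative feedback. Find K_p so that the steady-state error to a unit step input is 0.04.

For a type-0 loop with proportional control, e_ss = 1/(1 + K_p·G(0)).
G(0) = 0.3413. Require 1/(1 + K_p·0.3413) = 0.04, so 1 + 0.3413·K_p = 25.
K_p = (25 − 1)/0.3413 = 70.3.

K_p = 70.3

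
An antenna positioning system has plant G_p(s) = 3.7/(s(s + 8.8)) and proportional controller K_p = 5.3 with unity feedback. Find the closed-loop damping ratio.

ζ = 0.994

With unity feedback the closed-loop characteristic equation is s² + 8.8s + 5.3·3.7 = s² + 8.8s + 19.61 = 0.
Matching s² + 2ζω_n s + ω_n²: ω_n = √19.61 = 4.428 rad/s and 2ζω_n = 8.8, so ζ = 8.8/(2·4.428) = 0.994.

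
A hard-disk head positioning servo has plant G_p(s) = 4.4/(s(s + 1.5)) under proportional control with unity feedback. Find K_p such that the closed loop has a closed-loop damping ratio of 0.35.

K_p = 1.04

Closed-loop characteristic equation: s² + 1.5s + K_p·4.4 = 0.
So ω_n = √(4.4K_p) and 2ζω_n = 1.5, giving ζ = 1.5/(2√(4.4K_p)).
Setting ζ = 0.35: √(4.4K_p) = 1.5/(2·0.35) = 2.143, so K_p = 4.592/4.4 = 1.04.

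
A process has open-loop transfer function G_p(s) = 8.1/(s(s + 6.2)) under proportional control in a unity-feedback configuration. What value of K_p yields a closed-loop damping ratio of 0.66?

K_p = 2.72

Closed-loop characteristic equation: s² + 6.2s + K_p·8.1 = 0.
So ω_n = √(8.1K_p) and 2ζω_n = 6.2, giving ζ = 6.2/(2√(8.1K_p)).
Setting ζ = 0.66: √(8.1K_p) = 6.2/(2·0.66) = 4.697, so K_p = 22.06/8.1 = 2.72.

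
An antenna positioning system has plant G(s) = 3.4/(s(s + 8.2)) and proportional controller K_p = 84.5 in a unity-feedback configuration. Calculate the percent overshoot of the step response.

From 1 + K_pG(s) = 0: s² + 8.2s + 287.3 = 0 ⇒ ω_n = 16.95, ζ = 0.2419.
%OS = 100·exp(−πζ/√(1−ζ²)) = 100·exp(−π·0.2419/√0.9415) = 45.7%.

45.7%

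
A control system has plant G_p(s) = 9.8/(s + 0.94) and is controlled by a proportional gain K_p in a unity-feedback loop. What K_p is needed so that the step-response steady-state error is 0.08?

K_p = 1.1

The loop is type 0, so e_ss(step) = 1/(1 + K_pos) with K_pos = K_p·G_p(0).
G_p(0) = 10.43. Require 1/(1 + K_p·10.43) = 0.08, so 1 + 10.43·K_p = 12.5.
K_p = (12.5 − 1)/10.43 = 1.1.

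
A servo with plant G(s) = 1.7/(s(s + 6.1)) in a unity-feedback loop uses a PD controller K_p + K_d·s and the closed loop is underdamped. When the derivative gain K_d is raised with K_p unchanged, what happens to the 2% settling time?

decrease

Characteristic equation s² + (6.1 + 1.7K_d)s + 1.7K_p = 0: raising K_d increases ζω_n = (6.1+1.7K_d)/2 while the loop stays underdamped, so T_s ≈ 4/(ζω_n) decreases.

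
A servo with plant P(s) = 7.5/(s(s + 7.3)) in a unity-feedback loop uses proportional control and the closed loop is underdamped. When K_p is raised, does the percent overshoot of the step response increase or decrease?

increase

ζ = 7.3/(2√(7.5K_p)) decreases as K_p grows; lower damping means more overshoot.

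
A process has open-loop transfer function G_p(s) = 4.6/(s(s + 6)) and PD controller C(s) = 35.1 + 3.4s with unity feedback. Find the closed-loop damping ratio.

Forward path: (35.1 + 3.4s)·4.6/(s(s+6)). The closed-loop characteristic equation is s² + (6 + 4.6·3.4)s + 4.6·35.1 = 0.
That is s² + 21.64s + 161.5 = 0, so ω_n = 12.71 rad/s and ζ = 21.64/(2·12.71) = 0.8515.

ζ = 0.852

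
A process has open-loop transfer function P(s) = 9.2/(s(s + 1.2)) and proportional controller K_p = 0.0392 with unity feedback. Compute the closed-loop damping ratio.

ζ = 0.999

1 + K_p·P(s) = 0 gives s² + 1.2s + 0.3606 = 0.
So ω_n² = 0.3606 ⇒ ω_n = 0.6005 rad/s, and ζ = 1.2/(2ω_n) = 0.999.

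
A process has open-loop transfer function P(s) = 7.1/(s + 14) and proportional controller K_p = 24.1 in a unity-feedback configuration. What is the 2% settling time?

Closed-loop transfer function: T(s) = K_p·P(s)/(1 + K_p·P(s)) = 171.1/(s + 14 + 171.1) = 171.1/(s + 185.1).
Time constant τ = 1/185.1 = 0.005402 s, so the 2% settling time is about 4τ = 0.0216 s.

T_s ≈ 0.0216 s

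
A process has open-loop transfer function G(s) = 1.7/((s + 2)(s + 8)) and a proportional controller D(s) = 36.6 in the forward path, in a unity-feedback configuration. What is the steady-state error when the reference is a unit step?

The loop is type 0. Static position error constant K_pos = D(0)·G(0) = 36.6·0.1062 = 3.889.
Steady-state error to a unit step: e_ss = 1/(1+K_pos) = 1/4.889 = 0.205.

0.205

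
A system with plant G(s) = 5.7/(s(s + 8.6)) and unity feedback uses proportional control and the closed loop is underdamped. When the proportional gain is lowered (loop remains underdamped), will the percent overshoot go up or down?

decrease

ζ = 8.6/(2√(5.7K_p)) rises as K_p falls; higher damping means less overshoot.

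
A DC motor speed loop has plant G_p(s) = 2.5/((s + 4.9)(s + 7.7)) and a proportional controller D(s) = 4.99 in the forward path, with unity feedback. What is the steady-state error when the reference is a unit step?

The loop is type 0. Static position error constant K_pos = D(0)·G_p(0) = 4.99·0.06626 = 0.3306.
Steady-state error to a unit step: e_ss = 1/(1+K_pos) = 1/1.331 = 0.752.

0.752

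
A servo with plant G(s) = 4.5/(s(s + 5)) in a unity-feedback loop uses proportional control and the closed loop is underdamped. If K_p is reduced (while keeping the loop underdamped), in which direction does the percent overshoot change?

decrease

ζ = 5/(2√(4.5K_p)) rises as K_p falls; higher damping means less overshoot.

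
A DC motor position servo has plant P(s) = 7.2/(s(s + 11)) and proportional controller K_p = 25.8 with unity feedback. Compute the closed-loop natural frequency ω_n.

The closed-loop denominator is s(s+11) + 25.8·7.2 = s² + 11s + 185.8.
So ω_n² = 185.8 ⇒ ω_n = 13.63 rad/s, and ζ = 11/(2ω_n) = 0.404.

ω_n = 13.6 rad/s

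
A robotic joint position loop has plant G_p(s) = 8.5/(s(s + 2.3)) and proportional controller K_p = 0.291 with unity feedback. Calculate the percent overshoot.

The closed-loop denominator s² + 2.3s + 2.474 gives ω_n = √2.474 = 1.573 and ζ = 2.3/(2ω_n) = 0.7312.
%OS = 100·exp(−πζ/√(1−ζ²)) = 100·exp(−π·0.7312/√0.4653) = 3.45%.

3.45%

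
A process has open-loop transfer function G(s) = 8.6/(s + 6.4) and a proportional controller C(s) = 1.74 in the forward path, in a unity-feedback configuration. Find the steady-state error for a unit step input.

The loop is type 0. Static position error constant K_pos = C(0)·G(0) = 1.74·1.344 = 2.338.
Steady-state error to a unit step: e_ss = 1/(1+K_pos) = 1/3.338 = 0.3.

0.3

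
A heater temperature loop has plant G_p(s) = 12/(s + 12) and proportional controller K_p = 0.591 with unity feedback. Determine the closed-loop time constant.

Closed-loop transfer function: T(s) = K_p·G_p(s)/(1 + K_p·G_p(s)) = 7.092/(s + 12 + 7.092) = 7.092/(s + 19.09).
Time constant τ = 1/19.09 = 0.0524 s.

τ = 0.0524 s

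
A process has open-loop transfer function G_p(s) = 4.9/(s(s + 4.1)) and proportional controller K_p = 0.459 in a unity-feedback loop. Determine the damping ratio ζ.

ζ = 1.37

1 + K_p·G_p(s) = 0 gives s² + 4.1s + 2.249 = 0.
So ω_n² = 2.249 ⇒ ω_n = 1.5 rad/s, and ζ = 4.1/(2ω_n) = 1.37.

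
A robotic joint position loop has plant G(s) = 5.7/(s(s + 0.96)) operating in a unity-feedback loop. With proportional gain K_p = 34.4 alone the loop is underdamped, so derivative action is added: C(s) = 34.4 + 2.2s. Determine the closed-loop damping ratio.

Forward path: (34.4 + 2.2s)·5.7/(s(s+0.96)). The closed-loop characteristic equation is s² + (0.96 + 5.7·2.2)s + 5.7·34.4 = 0.
That is s² + 13.5s + 196.1 = 0, so ω_n = 14 rad/s and ζ = 13.5/(2·14) = 0.482.

ζ = 0.482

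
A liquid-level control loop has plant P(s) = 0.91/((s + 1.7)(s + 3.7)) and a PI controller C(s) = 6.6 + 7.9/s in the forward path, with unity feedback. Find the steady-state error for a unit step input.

0

The open loop C(s)P(s) has a pole at the origin (type 1), so the static position error constant is infinite and e_ss = 1/(1+∞) = 0.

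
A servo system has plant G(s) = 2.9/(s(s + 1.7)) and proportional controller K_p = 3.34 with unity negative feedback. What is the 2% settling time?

Closed-loop characteristic equation: s² + 1.7s + 9.686 = 0, so ω_n = 3.112 rad/s and ζ = 1.7/(2·3.112) = 0.2731.
2% settling time T_s ≈ 4/(ζω_n) = 4/0.85 = 4.71 s.

T_s ≈ 4.71 s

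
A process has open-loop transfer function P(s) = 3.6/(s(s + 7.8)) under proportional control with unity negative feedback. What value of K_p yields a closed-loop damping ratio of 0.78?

Closed-loop characteristic equation: s² + 7.8s + K_p·3.6 = 0.
So ω_n = √(3.6K_p) and 2ζω_n = 7.8, giving ζ = 7.8/(2√(3.6K_p)).
Setting ζ = 0.78: √(3.6K_p) = 7.8/(2·0.78) = 5, so K_p = 25/3.6 = 6.94.

K_p = 6.94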